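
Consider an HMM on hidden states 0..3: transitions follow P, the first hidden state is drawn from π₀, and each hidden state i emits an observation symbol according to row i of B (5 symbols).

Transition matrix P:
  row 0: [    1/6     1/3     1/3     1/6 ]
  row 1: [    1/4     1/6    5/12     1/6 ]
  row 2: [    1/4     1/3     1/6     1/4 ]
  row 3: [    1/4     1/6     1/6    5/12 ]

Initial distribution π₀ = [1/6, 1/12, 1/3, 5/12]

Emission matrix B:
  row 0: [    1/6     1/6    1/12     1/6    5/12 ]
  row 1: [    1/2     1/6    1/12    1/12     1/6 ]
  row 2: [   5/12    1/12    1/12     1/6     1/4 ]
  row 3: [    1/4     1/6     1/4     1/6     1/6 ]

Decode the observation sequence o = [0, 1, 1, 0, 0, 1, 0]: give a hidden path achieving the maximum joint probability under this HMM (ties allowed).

t=0: δ = [2.778e-02, 4.167e-02, 1.389e-01, 1.042e-01]  (obs o_0=0)
t=1: δ = [5.787e-03, 7.716e-03, 1.929e-03, 7.234e-03]  ψ = [2, 2, 2, 3]  (obs o_1=1)
t=2: δ = [3.215e-04, 3.215e-04, 2.679e-04, 5.023e-04]  ψ = [1, 0, 1, 3]  (obs o_2=1)
t=3: δ = [2.093e-05, 5.358e-05, 5.582e-05, 5.233e-05]  ψ = [3, 0, 1, 3]  (obs o_3=0)
t=4: δ = [2.326e-06, 9.303e-06, 9.303e-06, 5.451e-06]  ψ = [2, 2, 1, 3]  (obs o_4=0)
t=5: δ = [3.876e-07, 5.168e-07, 3.230e-07, 3.876e-07]  ψ = [1, 2, 1, 2]  (obs o_5=1)
t=6: δ = [2.153e-08, 6.460e-08, 8.973e-08, 4.038e-08]  ψ = [1, 0, 1, 3]  (obs o_6=0)
backtrack: best end state = 2; path = [2, 1, 0, 1, 2, 1, 2]

path = [2, 1, 0, 1, 2, 1, 2]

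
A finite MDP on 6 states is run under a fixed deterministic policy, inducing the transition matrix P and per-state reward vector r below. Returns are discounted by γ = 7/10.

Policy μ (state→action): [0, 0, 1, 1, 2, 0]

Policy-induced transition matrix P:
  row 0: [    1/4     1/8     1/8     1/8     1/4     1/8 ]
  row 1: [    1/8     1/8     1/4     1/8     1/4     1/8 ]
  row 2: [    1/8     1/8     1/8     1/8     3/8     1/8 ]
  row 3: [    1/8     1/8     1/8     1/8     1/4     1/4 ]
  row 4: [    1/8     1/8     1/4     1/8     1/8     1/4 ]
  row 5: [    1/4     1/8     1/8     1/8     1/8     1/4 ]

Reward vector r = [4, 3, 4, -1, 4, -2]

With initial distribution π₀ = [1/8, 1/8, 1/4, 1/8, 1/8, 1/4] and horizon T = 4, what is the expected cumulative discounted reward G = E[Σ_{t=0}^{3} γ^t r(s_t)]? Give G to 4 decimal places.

t=0: π = [0.1250, 0.1250, 0.2500, 0.1250, 0.1250, 0.2500], E[r] = 1.7500, γ^t·E[r] = 1.750000, running G = 1.750000
t=1: π = [0.1719, 0.1250, 0.1563, 0.1250, 0.2344, 0.1875], E[r] = 2.1250, γ^t·E[r] = 1.487500, running G = 3.237500
t=2: π = [0.1699, 0.1250, 0.1699, 0.1250, 0.2168, 0.1934], E[r] = 2.0898, γ^t·E[r] = 1.024023, running G = 4.261523
t=3: π = [0.1704, 0.1250, 0.1677, 0.1250, 0.2200, 0.1919], E[r] = 2.0986, γ^t·E[r] = 0.719831, running G = 4.981354

G = 4.9814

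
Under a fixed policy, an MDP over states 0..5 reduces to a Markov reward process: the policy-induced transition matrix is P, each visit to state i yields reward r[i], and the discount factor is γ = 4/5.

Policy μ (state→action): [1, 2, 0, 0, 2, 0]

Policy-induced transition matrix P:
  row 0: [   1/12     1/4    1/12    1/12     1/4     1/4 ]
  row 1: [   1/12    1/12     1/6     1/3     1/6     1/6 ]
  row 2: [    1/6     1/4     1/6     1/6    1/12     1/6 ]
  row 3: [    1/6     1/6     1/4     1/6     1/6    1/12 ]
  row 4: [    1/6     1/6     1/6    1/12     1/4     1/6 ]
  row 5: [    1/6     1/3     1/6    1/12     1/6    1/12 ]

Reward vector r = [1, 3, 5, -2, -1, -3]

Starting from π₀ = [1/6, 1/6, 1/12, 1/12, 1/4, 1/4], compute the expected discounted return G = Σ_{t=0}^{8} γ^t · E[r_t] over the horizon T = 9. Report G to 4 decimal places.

t=0: π = [0.1667, 0.1667, 0.0833, 0.0833, 0.2500, 0.2500], E[r] = -0.0833, γ^t·E[r] = -0.083333, running G = -0.083333
t=1: π = [0.1389, 0.2153, 0.1597, 0.1389, 0.1944, 0.1528], E[r] = 0.6528, γ^t·E[r] = 0.522222, running G = 0.438889
t=2: π = [0.1372, 0.1991, 0.1667, 0.1620, 0.1811, 0.1539], E[r] = 0.6007, γ^t·E[r] = 0.384444, running G = 0.823333
t=3: π = [0.1386, 0.2011, 0.1687, 0.1605, 0.1793, 0.1518], E[r] = 0.6299, γ^t·E[r] = 0.322519, running G = 1.145852
t=4: π = [0.1384, 0.2008, 0.1685, 0.1610, 0.1791, 0.1522], E[r] = 0.6255, γ^t·E[r] = 0.256204, running G = 1.402056
t=5: π = [0.1384, 0.2009, 0.1686, 0.1610, 0.1791, 0.1521], E[r] = 0.6264, γ^t·E[r] = 0.205268, running G = 1.607324
t=6: π = [0.1384, 0.2009, 0.1685, 0.1610, 0.1791, 0.1521], E[r] = 0.6263, γ^t·E[r] = 0.164176, running G = 1.771500
t=7: π = [0.1384, 0.2009, 0.1686, 0.1610, 0.1791, 0.1521], E[r] = 0.6263, γ^t·E[r] = 0.131347, running G = 1.902847
t=8: π = [0.1384, 0.2009, 0.1686, 0.1610, 0.1791, 0.1521], E[r] = 0.6263, γ^t·E[r] = 0.105077, running G = 2.007924

G = 2.0079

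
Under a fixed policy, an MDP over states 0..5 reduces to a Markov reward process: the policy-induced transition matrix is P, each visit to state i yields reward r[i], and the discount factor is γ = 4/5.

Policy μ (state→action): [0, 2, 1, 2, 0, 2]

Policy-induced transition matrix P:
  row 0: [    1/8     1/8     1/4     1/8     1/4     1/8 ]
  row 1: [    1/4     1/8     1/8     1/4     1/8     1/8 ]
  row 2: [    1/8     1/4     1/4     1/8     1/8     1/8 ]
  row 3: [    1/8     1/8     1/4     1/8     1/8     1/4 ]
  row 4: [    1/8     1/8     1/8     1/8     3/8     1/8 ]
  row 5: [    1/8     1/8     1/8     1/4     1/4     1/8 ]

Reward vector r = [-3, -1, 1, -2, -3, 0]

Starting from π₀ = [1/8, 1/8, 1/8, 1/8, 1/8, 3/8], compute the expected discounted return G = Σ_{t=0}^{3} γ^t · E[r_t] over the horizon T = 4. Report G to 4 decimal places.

t=0: π = [0.1250, 0.1250, 0.1250, 0.1250, 0.1250, 0.3750], E[r] = -1.0000, γ^t·E[r] = -1.000000, running G = -1.000000
t=1: π = [0.1406, 0.1406, 0.1719, 0.1875, 0.2188, 0.1406], E[r] = -1.4219, γ^t·E[r] = -1.137500, running G = -2.137500
t=2: π = [0.1426, 0.1465, 0.1875, 0.1602, 0.2148, 0.1484], E[r] = -1.3516, γ^t·E[r] = -0.865000, running G = -3.002500
t=3: π = [0.1433, 0.1484, 0.1863, 0.1619, 0.2151, 0.1450], E[r] = -1.3611, γ^t·E[r] = -0.696875, running G = -3.699375

G = -3.6994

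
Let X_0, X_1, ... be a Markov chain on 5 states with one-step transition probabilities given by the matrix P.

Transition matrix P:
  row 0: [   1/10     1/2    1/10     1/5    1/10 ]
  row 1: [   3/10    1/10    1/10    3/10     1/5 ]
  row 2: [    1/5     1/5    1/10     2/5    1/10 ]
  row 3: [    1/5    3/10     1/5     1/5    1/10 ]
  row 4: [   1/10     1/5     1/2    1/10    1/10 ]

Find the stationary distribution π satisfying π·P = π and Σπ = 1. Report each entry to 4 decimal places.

Balance equations π_j = Σ_i π_i·P[i][j]:
  π_0 = 1/10·π_0 + 3/10·π_1 + 1/5·π_2 + 1/5·π_3 + 1/10·π_4
  π_1 = 1/2·π_0 + 1/10·π_1 + 1/5·π_2 + 3/10·π_3 + 1/5·π_4
  π_2 = 1/10·π_0 + 1/10·π_1 + 1/10·π_2 + 1/5·π_3 + 1/2·π_4
  π_3 = 1/5·π_0 + 3/10·π_1 + 2/5·π_2 + 1/5·π_3 + 1/10·π_4
  normalize: π_0 + π_1 + π_2 + π_3 + π_4 = 1
Solving the linear system gives exactly π = [2782/14357, 3693/14357, 2514/14357, 509/2051, 1805/14357].

π = [0.1938, 0.2572, 0.1751, 0.2482, 0.1257]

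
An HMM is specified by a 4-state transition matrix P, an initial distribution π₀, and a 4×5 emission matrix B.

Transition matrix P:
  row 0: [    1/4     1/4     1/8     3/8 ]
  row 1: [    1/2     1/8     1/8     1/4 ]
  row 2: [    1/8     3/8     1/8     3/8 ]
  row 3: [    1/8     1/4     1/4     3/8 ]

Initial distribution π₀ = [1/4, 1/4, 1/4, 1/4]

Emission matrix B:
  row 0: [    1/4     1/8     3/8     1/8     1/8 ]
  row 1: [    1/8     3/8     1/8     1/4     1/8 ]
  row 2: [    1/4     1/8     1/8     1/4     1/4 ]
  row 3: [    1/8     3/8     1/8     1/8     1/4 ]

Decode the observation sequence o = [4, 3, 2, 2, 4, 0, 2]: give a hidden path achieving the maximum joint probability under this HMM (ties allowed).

path = [2, 1, 0, 0, 3, 1, 0]

t=0: δ = [3.125e-02, 3.125e-02, 6.250e-02, 6.250e-02]  (obs o_0=4)
t=1: δ = [1.953e-03, 5.859e-03, 3.906e-03, 2.930e-03]  ψ = [1, 2, 3, 2]  (obs o_1=3)
t=2: δ = [1.099e-03, 1.831e-04, 9.155e-05, 1.831e-04]  ψ = [1, 2, 1, 1]  (obs o_2=2)
t=3: δ = [1.030e-04, 3.433e-05, 1.717e-05, 5.150e-05]  ψ = [0, 0, 0, 0]  (obs o_3=2)
t=4: δ = [3.219e-06, 3.219e-06, 3.219e-06, 9.656e-06]  ψ = [0, 0, 0, 0]  (obs o_4=4)
t=5: δ = [4.023e-07, 3.017e-07, 6.035e-07, 4.526e-07]  ψ = [1, 3, 3, 3]  (obs o_5=0)
t=6: δ = [5.658e-08, 2.829e-08, 1.414e-08, 2.829e-08]  ψ = [1, 2, 3, 2]  (obs o_6=2)
backtrack: best end state = 0; path = [2, 1, 0, 0, 3, 1, 0]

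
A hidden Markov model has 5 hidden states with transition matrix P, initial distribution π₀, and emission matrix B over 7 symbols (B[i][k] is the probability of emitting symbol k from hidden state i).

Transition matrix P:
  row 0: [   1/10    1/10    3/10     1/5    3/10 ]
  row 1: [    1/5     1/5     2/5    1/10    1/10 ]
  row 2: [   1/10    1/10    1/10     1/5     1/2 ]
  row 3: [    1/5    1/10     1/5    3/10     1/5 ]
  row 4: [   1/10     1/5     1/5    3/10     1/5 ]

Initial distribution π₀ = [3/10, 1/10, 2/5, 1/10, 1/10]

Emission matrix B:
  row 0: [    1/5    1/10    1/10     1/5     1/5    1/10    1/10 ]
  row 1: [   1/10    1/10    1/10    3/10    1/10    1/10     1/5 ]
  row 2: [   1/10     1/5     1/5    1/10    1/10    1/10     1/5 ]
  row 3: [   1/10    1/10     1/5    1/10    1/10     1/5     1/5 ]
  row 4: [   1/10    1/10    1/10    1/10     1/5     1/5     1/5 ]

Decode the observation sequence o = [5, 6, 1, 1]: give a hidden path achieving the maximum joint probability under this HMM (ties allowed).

t=0: δ = [3.000e-02, 1.000e-02, 4.000e-02, 2.000e-02, 2.000e-02]  (obs o_0=5)
t=1: δ = [4.000e-04, 8.000e-04, 1.800e-03, 1.600e-03, 4.000e-03]  ψ = [2, 2, 0, 2, 2]  (obs o_1=6)
t=2: δ = [4.000e-05, 8.000e-05, 1.600e-04, 1.200e-04, 9.000e-05]  ψ = [4, 4, 4, 4, 2]  (obs o_2=1)
t=3: δ = [2.400e-06, 1.800e-06, 6.400e-06, 3.600e-06, 8.000e-06]  ψ = [3, 4, 1, 3, 2]  (obs o_3=1)
backtrack: best end state = 4; path = [2, 4, 2, 4]

path = [2, 4, 2, 4]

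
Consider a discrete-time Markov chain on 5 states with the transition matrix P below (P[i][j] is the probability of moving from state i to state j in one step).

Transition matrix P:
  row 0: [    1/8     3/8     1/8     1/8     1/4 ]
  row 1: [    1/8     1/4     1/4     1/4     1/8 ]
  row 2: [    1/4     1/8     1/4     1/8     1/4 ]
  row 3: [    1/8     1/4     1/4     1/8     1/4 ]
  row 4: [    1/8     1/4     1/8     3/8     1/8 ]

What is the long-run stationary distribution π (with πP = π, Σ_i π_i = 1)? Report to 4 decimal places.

π = [0.1508, 0.2430, 0.2067, 0.2042, 0.1952]

Balance equations π_j = Σ_i π_i·P[i][j]:
  π_0 = 1/8·π_0 + 1/8·π_1 + 1/4·π_2 + 1/8·π_3 + 1/8·π_4
  π_1 = 3/8·π_0 + 1/4·π_1 + 1/8·π_2 + 1/4·π_3 + 1/4·π_4
  π_2 = 1/8·π_0 + 1/4·π_1 + 1/4·π_2 + 1/4·π_3 + 1/8·π_4
  π_3 = 1/8·π_0 + 1/4·π_1 + 1/8·π_2 + 1/8·π_3 + 3/8·π_4
  normalize: π_0 + π_1 + π_2 + π_3 + π_4 = 1
Solving the linear system gives exactly π = [707/4687, 1139/4687, 969/4687, 957/4687, 915/4687].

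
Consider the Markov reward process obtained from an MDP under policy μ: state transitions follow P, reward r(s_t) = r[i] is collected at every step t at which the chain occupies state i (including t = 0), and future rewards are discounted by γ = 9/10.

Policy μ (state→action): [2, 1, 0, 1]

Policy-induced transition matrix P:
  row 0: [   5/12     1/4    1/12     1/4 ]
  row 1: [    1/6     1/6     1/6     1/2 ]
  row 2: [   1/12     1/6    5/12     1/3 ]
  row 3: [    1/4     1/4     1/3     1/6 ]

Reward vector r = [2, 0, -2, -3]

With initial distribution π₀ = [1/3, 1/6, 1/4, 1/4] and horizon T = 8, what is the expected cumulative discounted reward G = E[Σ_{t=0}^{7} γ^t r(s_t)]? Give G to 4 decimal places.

t=0: π = [0.3333, 0.1667, 0.2500, 0.2500], E[r] = -0.5833, γ^t·E[r] = -0.583333, running G = -0.583333
t=1: π = [0.2500, 0.2153, 0.2431, 0.2917], E[r] = -0.8611, γ^t·E[r] = -0.775000, running G = -1.358333
t=2: π = [0.2332, 0.2118, 0.2552, 0.2998], E[r] = -0.9433, γ^t·E[r] = -0.764063, running G = -2.122396
t=3: π = [0.2287, 0.2111, 0.2610, 0.2992], E[r] = -0.9623, γ^t·E[r] = -0.701543, running G = -2.823939
t=4: π = [0.2270, 0.2107, 0.2627, 0.2996], E[r] = -0.9702, γ^t·E[r] = -0.636525, running G = -3.460464
t=5: π = [0.2265, 0.2106, 0.2634, 0.2996], E[r] = -0.9725, γ^t·E[r] = -0.574262, running G = -4.034726
t=6: π = [0.2263, 0.2105, 0.2636, 0.2996], E[r] = -0.9734, γ^t·E[r] = -0.517286, running G = -4.552012
t=7: π = [0.2262, 0.2105, 0.2636, 0.2996], E[r] = -0.9736, γ^t·E[r] = -0.465689, running G = -5.017701

G = -5.0177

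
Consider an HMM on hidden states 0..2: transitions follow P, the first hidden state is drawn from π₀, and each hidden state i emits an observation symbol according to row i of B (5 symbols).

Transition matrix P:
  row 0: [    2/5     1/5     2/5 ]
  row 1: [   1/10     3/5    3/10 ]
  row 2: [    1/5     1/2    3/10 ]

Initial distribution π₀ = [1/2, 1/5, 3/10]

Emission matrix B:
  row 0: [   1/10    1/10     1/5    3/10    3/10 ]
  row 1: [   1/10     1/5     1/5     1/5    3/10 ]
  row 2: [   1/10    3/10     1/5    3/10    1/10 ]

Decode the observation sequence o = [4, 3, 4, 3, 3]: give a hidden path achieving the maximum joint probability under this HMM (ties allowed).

path = [0, 2, 1, 1, 1]

t=0: δ = [1.500e-01, 6.000e-02, 3.000e-02]  (obs o_0=4)
t=1: δ = [1.800e-02, 7.200e-03, 1.800e-02]  ψ = [0, 1, 0]  (obs o_1=3)
t=2: δ = [2.160e-03, 2.700e-03, 7.200e-04]  ψ = [0, 2, 0]  (obs o_2=4)
t=3: δ = [2.592e-04, 3.240e-04, 2.592e-04]  ψ = [0, 1, 0]  (obs o_3=3)
t=4: δ = [3.110e-05, 3.888e-05, 3.110e-05]  ψ = [0, 1, 0]  (obs o_4=3)
backtrack: best end state = 1; path = [0, 2, 1, 1, 1]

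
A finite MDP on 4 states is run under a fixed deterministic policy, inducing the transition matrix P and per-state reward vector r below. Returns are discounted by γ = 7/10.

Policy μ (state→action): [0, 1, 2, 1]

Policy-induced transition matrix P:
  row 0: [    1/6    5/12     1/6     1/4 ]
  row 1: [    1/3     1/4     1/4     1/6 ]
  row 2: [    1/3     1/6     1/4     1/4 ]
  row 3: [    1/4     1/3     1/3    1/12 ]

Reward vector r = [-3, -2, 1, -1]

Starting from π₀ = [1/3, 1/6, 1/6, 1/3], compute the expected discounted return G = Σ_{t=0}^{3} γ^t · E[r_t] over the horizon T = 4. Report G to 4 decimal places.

t=0: π = [0.3333, 0.1667, 0.1667, 0.3333], E[r] = -1.5000, γ^t·E[r] = -1.500000, running G = -1.500000
t=1: π = [0.2500, 0.3194, 0.2500, 0.1806], E[r] = -1.3194, γ^t·E[r] = -0.923611, running G = -2.423611
t=2: π = [0.2766, 0.2859, 0.2442, 0.1933], E[r] = -1.3507, γ^t·E[r] = -0.661840, running G = -3.085451
t=3: π = [0.2711, 0.2919, 0.2431, 0.1940], E[r] = -1.3480, γ^t·E[r] = -0.462362, running G = -3.547813

G = -3.5478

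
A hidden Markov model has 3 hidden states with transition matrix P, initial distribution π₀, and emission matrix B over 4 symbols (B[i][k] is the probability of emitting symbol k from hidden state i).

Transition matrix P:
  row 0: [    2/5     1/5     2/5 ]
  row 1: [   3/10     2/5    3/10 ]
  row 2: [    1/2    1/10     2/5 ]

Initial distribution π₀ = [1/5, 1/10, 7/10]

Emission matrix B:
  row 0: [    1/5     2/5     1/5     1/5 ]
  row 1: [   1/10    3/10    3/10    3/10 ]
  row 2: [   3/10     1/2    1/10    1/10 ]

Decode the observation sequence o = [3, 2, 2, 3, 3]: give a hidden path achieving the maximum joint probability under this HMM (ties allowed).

path = [1, 1, 1, 1, 1]

t=0: δ = [4.000e-02, 3.000e-02, 7.000e-02]  (obs o_0=3)
t=1: δ = [7.000e-03, 3.600e-03, 2.800e-03]  ψ = [2, 1, 2]  (obs o_1=2)
t=2: δ = [5.600e-04, 4.320e-04, 2.800e-04]  ψ = [0, 1, 0]  (obs o_2=2)
t=3: δ = [4.480e-05, 5.184e-05, 2.240e-05]  ψ = [0, 1, 0]  (obs o_3=3)
t=4: δ = [3.584e-06, 6.221e-06, 1.792e-06]  ψ = [0, 1, 0]  (obs o_4=3)
backtrack: best end state = 1; path = [1, 1, 1, 1, 1]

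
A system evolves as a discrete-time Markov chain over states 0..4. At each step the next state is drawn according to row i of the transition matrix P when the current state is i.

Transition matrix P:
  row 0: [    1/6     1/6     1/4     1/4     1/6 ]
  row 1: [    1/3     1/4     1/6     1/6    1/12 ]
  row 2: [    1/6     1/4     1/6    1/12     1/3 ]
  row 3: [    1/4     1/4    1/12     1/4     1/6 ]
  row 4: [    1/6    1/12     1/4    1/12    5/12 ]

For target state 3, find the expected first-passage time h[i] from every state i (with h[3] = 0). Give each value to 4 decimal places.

First-step conditioning: h[3] = 0; for i ≠ 3, h[i] = 1 + Σ_k P[i][k]·h[k].
  h[0] = 1 + 1/6·h[0] + 1/6·h[1] + 1/4·h[2] + 1/6·h[4]
  h[1] = 1 + 1/3·h[0] + 1/4·h[1] + 1/6·h[2] + 1/12·h[4]
  h[2] = 1 + 1/6·h[0] + 1/4·h[1] + 1/6·h[2] + 1/3·h[4]
  h[4] = 1 + 1/6·h[0] + 1/12·h[1] + 1/4·h[2] + 5/12·h[4]
Solving the 4×4 linear system over states ≠ 3 gives exactly h = [3843/604, 2025/302, 2289/302, 0, 2337/302] (h[3] = 0 is the target).

h = [6.3626, 6.7053, 7.5795, 0.0000, 7.7384]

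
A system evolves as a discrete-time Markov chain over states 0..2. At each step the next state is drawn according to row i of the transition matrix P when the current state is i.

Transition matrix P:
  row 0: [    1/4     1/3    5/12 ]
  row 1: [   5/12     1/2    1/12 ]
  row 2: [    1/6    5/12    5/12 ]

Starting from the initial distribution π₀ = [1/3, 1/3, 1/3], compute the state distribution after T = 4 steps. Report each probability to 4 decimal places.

t=0: π = [0.3333, 0.3333, 0.3333]
t=1: π = [0.2778, 0.4167, 0.3056]
t=2: π = [0.2940, 0.4282, 0.2778]
t=3: π = [0.2982, 0.4279, 0.2739]
t=4: π = [0.2985, 0.4275, 0.2740]

π = [0.2985, 0.4275, 0.2740]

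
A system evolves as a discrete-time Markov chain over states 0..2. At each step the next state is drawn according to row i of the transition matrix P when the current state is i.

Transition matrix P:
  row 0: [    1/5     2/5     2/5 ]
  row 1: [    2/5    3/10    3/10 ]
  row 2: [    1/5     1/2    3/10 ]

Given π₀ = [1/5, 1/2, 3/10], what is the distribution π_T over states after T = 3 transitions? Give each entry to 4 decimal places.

π = [0.2788, 0.3936, 0.3276]

t=0: π = [0.2000, 0.5000, 0.3000]
t=1: π = [0.3000, 0.3800, 0.3200]
t=2: π = [0.2760, 0.3940, 0.3300]
t=3: π = [0.2788, 0.3936, 0.3276]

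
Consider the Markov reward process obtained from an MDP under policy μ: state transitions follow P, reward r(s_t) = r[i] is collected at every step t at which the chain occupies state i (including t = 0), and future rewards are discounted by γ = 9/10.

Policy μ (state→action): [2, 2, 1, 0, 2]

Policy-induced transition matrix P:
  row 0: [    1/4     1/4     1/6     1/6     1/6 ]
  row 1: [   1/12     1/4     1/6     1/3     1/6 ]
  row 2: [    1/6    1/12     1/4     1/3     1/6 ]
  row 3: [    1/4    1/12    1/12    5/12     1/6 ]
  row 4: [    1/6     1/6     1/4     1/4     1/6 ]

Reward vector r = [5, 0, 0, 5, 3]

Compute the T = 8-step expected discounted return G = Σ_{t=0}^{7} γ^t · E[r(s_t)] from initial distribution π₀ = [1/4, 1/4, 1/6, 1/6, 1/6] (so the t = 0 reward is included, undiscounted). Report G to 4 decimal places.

t=0: π = [0.2500, 0.2500, 0.1667, 0.1667, 0.1667], E[r] = 2.5833, γ^t·E[r] = 2.583333, running G = 2.583333
t=1: π = [0.1806, 0.1806, 0.1806, 0.2917, 0.1667], E[r] = 2.8611, γ^t·E[r] = 2.575000, running G = 5.158333
t=2: π = [0.1910, 0.1574, 0.1713, 0.3137, 0.1667], E[r] = 3.0231, γ^t·E[r] = 2.448750, running G = 7.607083
t=3: π = [0.1956, 0.1553, 0.1687, 0.3138, 0.1667], E[r] = 3.0468, γ^t·E[r] = 2.221102, running G = 9.828185
t=4: π = [0.1962, 0.1557, 0.1685, 0.3130, 0.1667], E[r] = 3.0458, γ^t·E[r] = 1.998359, running G = 11.826543
t=5: π = [0.1961, 0.1559, 0.1685, 0.3128, 0.1667], E[r] = 3.0448, γ^t·E[r] = 1.797904, running G = 13.624447
t=6: π = [0.1961, 0.1559, 0.1685, 0.3128, 0.1667], E[r] = 3.0446, γ^t·E[r] = 1.618018, running G = 15.242465
t=7: π = [0.1961, 0.1559, 0.1685, 0.3128, 0.1667], E[r] = 3.0446, γ^t·E[r] = 1.456217, running G = 16.698682

G = 16.6987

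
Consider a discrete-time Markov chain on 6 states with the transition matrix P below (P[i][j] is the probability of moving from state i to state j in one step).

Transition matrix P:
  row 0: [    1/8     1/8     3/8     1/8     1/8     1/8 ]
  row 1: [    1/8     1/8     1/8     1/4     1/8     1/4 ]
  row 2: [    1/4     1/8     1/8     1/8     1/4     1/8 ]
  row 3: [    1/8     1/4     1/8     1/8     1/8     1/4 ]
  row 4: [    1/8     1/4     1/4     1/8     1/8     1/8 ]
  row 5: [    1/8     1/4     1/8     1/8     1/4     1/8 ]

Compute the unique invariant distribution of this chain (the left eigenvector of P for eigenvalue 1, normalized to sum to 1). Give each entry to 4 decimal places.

π = [0.1479, 0.1855, 0.1831, 0.1482, 0.1687, 0.1667]

Balance equations π_j = Σ_i π_i·P[i][j]:
  π_0 = 1/8·π_0 + 1/8·π_1 + 1/4·π_2 + 1/8·π_3 + 1/8·π_4 + 1/8·π_5
  π_1 = 1/8·π_0 + 1/8·π_1 + 1/8·π_2 + 1/4·π_3 + 1/4·π_4 + 1/4·π_5
  π_2 = 3/8·π_0 + 1/8·π_1 + 1/8·π_2 + 1/8·π_3 + 1/4·π_4 + 1/8·π_5
  π_3 = 1/8·π_0 + 1/4·π_1 + 1/8·π_2 + 1/8·π_3 + 1/8·π_4 + 1/8·π_5
  π_4 = 1/8·π_0 + 1/8·π_1 + 1/4·π_2 + 1/8·π_3 + 1/8·π_4 + 1/4·π_5
  normalize: π_0 + π_1 + π_2 + π_3 + π_4 + π_5 = 1
Solving the linear system gives exactly π = [660/4463, 2483/13389, 817/4463, 1984/13389, 753/4463, 744/4463].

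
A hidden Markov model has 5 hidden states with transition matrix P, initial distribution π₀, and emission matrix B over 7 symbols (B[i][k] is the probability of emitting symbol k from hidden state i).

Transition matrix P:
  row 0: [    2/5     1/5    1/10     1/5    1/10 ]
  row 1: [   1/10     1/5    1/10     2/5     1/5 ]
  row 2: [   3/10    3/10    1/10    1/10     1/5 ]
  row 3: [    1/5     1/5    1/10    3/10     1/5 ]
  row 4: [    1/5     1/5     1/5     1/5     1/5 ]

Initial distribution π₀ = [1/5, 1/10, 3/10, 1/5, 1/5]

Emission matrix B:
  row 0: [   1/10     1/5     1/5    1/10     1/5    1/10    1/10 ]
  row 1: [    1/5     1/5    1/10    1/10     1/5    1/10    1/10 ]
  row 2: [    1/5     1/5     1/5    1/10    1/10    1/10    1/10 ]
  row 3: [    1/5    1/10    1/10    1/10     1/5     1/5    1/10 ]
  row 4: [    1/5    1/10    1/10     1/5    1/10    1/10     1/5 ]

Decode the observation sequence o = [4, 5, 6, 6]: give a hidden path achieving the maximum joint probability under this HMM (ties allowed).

path = [3, 3, 4, 4]

t=0: δ = [4.000e-02, 2.000e-02, 3.000e-02, 4.000e-02, 2.000e-02]  (obs o_0=4)
t=1: δ = [1.600e-03, 9.000e-04, 4.000e-04, 2.400e-03, 8.000e-04]  ψ = [0, 2, 0, 3, 3]  (obs o_1=5)
t=2: δ = [6.400e-05, 4.800e-05, 2.400e-05, 7.200e-05, 9.600e-05]  ψ = [0, 3, 3, 3, 3]  (obs o_2=6)
t=3: δ = [2.560e-06, 1.920e-06, 1.920e-06, 2.160e-06, 3.840e-06]  ψ = [0, 4, 4, 3, 4]  (obs o_3=6)
backtrack: best end state = 4; path = [3, 3, 4, 4]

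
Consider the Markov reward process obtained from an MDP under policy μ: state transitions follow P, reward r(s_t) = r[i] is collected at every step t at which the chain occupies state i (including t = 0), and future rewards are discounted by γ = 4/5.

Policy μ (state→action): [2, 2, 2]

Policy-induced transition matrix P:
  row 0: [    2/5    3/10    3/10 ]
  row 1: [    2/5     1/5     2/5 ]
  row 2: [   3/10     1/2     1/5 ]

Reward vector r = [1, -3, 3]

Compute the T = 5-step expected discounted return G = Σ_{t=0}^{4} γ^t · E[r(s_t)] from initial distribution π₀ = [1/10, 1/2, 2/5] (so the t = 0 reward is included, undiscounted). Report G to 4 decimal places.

G = 0.4959

t=0: π = [0.1000, 0.5000, 0.4000], E[r] = -0.2000, γ^t·E[r] = -0.200000, running G = -0.200000
t=1: π = [0.3600, 0.3300, 0.3100], E[r] = 0.3000, γ^t·E[r] = 0.240000, running G = 0.040000
t=2: π = [0.3690, 0.3290, 0.3020], E[r] = 0.2880, γ^t·E[r] = 0.184320, running G = 0.224320
t=3: π = [0.3698, 0.3275, 0.3027], E[r] = 0.2954, γ^t·E[r] = 0.151245, running G = 0.375565
t=4: π = [0.3697, 0.3278, 0.3025], E[r] = 0.2938, γ^t·E[r] = 0.120340, running G = 0.495905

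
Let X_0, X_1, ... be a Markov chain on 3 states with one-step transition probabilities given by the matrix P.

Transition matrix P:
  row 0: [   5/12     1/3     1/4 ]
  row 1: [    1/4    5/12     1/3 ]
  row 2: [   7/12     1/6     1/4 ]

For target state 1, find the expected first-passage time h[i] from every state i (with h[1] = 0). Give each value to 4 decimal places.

First-step conditioning: h[1] = 0; for i ≠ 1, h[i] = 1 + Σ_k P[i][k]·h[k].
  h[0] = 1 + 5/12·h[0] + 1/4·h[2]
  h[2] = 1 + 7/12·h[0] + 1/4·h[2]
Solving the 2×2 linear system over states ≠ 1 gives exactly h = [24/7, 0, 4] (h[1] = 0 is the target).

h = [3.4286, 0.0000, 4.0000]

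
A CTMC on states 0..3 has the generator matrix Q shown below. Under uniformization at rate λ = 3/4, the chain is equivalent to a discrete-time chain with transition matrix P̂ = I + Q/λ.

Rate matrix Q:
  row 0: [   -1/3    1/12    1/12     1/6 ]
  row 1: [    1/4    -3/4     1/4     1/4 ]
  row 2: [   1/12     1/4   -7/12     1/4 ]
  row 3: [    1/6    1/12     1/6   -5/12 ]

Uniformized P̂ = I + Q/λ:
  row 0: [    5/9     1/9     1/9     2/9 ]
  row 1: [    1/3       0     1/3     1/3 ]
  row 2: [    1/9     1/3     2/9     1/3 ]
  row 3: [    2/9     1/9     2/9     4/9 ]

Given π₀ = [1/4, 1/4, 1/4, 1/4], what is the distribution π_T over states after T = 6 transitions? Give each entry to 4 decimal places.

π = [0.3230, 0.1404, 0.2020, 0.3347]

t=0: π = [0.2500, 0.2500, 0.2500, 0.2500]
t=1: π = [0.3056, 0.1389, 0.2222, 0.3333]
t=2: π = [0.3148, 0.1451, 0.2037, 0.3364]
t=3: π = [0.3206, 0.1403, 0.2034, 0.3357]
t=4: π = [0.3221, 0.1407, 0.2022, 0.3350]
t=5: π = [0.3228, 0.1404, 0.2021, 0.3348]
t=6: π = [0.3230, 0.1404, 0.2020, 0.3347]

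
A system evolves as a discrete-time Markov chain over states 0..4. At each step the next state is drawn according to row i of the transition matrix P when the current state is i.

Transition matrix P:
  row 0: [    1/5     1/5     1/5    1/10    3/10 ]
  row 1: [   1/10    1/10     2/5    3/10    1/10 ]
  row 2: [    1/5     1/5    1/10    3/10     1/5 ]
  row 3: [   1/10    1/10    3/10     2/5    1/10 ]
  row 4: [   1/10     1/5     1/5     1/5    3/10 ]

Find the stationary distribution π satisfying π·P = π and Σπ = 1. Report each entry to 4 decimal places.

π = [0.1373, 0.1562, 0.2358, 0.2818, 0.1888]

Balance equations π_j = Σ_i π_i·P[i][j]:
  π_0 = 1/5·π_0 + 1/10·π_1 + 1/5·π_2 + 1/10·π_3 + 1/10·π_4
  π_1 = 1/5·π_0 + 1/10·π_1 + 1/5·π_2 + 1/10·π_3 + 1/5·π_4
  π_2 = 1/5·π_0 + 2/5·π_1 + 1/10·π_2 + 3/10·π_3 + 1/5·π_4
  π_3 = 1/10·π_0 + 3/10·π_1 + 3/10·π_2 + 2/5·π_3 + 1/5·π_4
  normalize: π_0 + π_1 + π_2 + π_3 + π_4 = 1
Solving the linear system gives exactly π = [400/2913, 455/2913, 229/971, 821/2913, 550/2913].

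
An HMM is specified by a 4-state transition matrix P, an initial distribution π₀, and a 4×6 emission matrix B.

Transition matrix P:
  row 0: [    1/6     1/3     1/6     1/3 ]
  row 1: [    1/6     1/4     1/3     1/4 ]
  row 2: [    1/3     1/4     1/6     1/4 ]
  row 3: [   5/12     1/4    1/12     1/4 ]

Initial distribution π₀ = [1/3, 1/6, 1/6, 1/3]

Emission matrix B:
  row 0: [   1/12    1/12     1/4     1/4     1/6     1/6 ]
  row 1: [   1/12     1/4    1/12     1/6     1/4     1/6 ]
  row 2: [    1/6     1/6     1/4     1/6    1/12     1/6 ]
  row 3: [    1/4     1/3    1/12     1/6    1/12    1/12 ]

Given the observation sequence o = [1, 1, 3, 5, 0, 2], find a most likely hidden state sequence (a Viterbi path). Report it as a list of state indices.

path = [3, 3, 0, 1, 3, 0]

t=0: δ = [2.778e-02, 4.167e-02, 2.778e-02, 1.111e-01]  (obs o_0=1)
t=1: δ = [3.858e-03, 6.944e-03, 2.315e-03, 9.259e-03]  ψ = [3, 3, 1, 3]  (obs o_1=1)
t=2: δ = [9.645e-04, 3.858e-04, 3.858e-04, 3.858e-04]  ψ = [3, 3, 1, 3]  (obs o_2=3)
t=3: δ = [2.679e-05, 5.358e-05, 2.679e-05, 2.679e-05]  ψ = [0, 0, 0, 0]  (obs o_3=5)
t=4: δ = [9.303e-07, 1.116e-06, 2.977e-06, 3.349e-06]  ψ = [3, 1, 1, 1]  (obs o_4=0)
t=5: δ = [3.489e-07, 6.977e-08, 1.240e-07, 6.977e-08]  ψ = [3, 3, 2, 3]  (obs o_5=2)
backtrack: best end state = 0; path = [3, 3, 0, 1, 3, 0]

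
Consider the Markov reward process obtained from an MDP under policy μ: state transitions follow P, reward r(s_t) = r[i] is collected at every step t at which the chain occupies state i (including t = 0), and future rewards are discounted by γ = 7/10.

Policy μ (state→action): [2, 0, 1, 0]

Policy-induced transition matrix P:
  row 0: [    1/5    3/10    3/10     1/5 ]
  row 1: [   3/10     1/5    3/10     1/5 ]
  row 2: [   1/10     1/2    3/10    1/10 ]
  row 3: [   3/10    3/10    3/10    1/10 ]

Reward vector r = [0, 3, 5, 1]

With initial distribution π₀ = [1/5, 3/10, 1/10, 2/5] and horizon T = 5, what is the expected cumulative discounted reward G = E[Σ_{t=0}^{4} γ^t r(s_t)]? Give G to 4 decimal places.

G = 6.3984

t=0: π = [0.2000, 0.3000, 0.1000, 0.4000], E[r] = 1.8000, γ^t·E[r] = 1.800000, running G = 1.800000
t=1: π = [0.2600, 0.2900, 0.3000, 0.1500], E[r] = 2.5200, γ^t·E[r] = 1.764000, running G = 3.564000
t=2: π = [0.2140, 0.3310, 0.3000, 0.1550], E[r] = 2.6480, γ^t·E[r] = 1.297520, running G = 4.861520
t=3: π = [0.2186, 0.3269, 0.3000, 0.1545], E[r] = 2.6352, γ^t·E[r] = 0.903874, running G = 5.765394
t=4: π = [0.2181, 0.3273, 0.3000, 0.1546], E[r] = 2.6365, γ^t·E[r] = 0.633019, running G = 6.398412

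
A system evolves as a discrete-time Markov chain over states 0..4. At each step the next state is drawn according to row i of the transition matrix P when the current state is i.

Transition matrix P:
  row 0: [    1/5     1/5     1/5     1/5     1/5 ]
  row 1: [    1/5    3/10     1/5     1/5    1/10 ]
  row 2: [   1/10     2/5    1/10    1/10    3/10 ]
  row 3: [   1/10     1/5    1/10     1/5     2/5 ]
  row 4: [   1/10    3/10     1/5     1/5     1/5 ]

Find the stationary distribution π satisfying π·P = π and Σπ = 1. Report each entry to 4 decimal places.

Balance equations π_j = Σ_i π_i·P[i][j]:
  π_0 = 1/5·π_0 + 1/5·π_1 + 1/10·π_2 + 1/10·π_3 + 1/10·π_4
  π_1 = 1/5·π_0 + 3/10·π_1 + 2/5·π_2 + 1/5·π_3 + 3/10·π_4
  π_2 = 1/5·π_0 + 1/5·π_1 + 1/10·π_2 + 1/10·π_3 + 1/5·π_4
  π_3 = 1/5·π_0 + 1/5·π_1 + 1/10·π_2 + 1/5·π_3 + 1/5·π_4
  normalize: π_0 + π_1 + π_2 + π_3 + π_4 = 1
Solving the linear system gives exactly π = [1415/9919, 2816/9919, 18/109, 20/109, 2230/9919].

π = [0.1427, 0.2839, 0.1651, 0.1835, 0.2248]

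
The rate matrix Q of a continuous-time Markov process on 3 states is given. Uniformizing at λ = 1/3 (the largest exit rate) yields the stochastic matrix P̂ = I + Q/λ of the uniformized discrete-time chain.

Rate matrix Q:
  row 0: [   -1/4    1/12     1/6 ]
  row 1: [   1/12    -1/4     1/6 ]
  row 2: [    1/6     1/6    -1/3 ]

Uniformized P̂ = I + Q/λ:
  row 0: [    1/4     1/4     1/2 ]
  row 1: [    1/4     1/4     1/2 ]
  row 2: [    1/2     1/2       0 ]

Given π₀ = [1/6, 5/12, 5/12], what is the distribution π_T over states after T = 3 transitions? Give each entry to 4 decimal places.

π = [0.3385, 0.3385, 0.3229]

t=0: π = [0.1667, 0.4167, 0.4167]
t=1: π = [0.3542, 0.3542, 0.2917]
t=2: π = [0.3229, 0.3229, 0.3542]
t=3: π = [0.3385, 0.3385, 0.3229]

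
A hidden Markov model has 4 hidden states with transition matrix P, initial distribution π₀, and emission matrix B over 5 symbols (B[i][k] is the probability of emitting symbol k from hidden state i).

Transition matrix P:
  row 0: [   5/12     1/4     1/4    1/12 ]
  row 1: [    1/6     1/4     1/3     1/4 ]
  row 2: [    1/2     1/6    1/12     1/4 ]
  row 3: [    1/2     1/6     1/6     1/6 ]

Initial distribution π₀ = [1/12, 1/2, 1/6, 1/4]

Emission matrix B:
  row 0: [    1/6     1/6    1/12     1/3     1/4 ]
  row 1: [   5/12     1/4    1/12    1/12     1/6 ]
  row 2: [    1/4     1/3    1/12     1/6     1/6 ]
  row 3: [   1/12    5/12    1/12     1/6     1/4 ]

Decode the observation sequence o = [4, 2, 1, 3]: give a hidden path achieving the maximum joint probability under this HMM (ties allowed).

path = [1, 2, 3, 0]

t=0: δ = [2.083e-02, 8.333e-02, 2.778e-02, 6.250e-02]  (obs o_0=4)
t=1: δ = [2.604e-03, 1.736e-03, 2.315e-03, 1.736e-03]  ψ = [3, 1, 1, 1]  (obs o_1=2)
t=2: δ = [1.929e-04, 1.628e-04, 2.170e-04, 2.411e-04]  ψ = [2, 0, 0, 2]  (obs o_2=1)
t=3: δ = [4.019e-05, 4.019e-06, 9.042e-06, 9.042e-06]  ψ = [3, 0, 1, 2]  (obs o_3=3)
backtrack: best end state = 0; path = [1, 2, 3, 0]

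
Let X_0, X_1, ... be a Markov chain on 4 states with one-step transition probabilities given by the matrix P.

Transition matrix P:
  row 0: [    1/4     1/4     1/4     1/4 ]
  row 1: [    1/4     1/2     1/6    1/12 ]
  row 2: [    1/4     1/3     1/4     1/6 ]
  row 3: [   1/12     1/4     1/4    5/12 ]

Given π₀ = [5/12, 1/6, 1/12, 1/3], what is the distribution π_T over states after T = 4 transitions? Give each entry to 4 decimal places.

t=0: π = [0.4167, 0.1667, 0.0833, 0.3333]
t=1: π = [0.1944, 0.2986, 0.2361, 0.2708]
t=2: π = [0.2049, 0.3443, 0.2251, 0.2257]
t=3: π = [0.2124, 0.3548, 0.2213, 0.2115]
t=4: π = [0.2148, 0.3572, 0.2204, 0.2077]

π = [0.2148, 0.3572, 0.2204, 0.2077]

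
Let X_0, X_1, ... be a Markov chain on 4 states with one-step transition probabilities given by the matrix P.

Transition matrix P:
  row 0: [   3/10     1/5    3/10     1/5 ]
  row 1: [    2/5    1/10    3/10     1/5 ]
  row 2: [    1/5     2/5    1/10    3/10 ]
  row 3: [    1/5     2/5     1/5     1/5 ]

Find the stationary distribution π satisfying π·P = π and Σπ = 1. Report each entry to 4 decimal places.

π = [0.2810, 0.2645, 0.2314, 0.2231]

Balance equations π_j = Σ_i π_i·P[i][j]:
  π_0 = 3/10·π_0 + 2/5·π_1 + 1/5·π_2 + 1/5·π_3
  π_1 = 1/5·π_0 + 1/10·π_1 + 2/5·π_2 + 2/5·π_3
  π_2 = 3/10·π_0 + 3/10·π_1 + 1/10·π_2 + 1/5·π_3
  normalize: π_0 + π_1 + π_2 + π_3 = 1
Solving the linear system gives exactly π = [34/121, 32/121, 28/121, 27/121].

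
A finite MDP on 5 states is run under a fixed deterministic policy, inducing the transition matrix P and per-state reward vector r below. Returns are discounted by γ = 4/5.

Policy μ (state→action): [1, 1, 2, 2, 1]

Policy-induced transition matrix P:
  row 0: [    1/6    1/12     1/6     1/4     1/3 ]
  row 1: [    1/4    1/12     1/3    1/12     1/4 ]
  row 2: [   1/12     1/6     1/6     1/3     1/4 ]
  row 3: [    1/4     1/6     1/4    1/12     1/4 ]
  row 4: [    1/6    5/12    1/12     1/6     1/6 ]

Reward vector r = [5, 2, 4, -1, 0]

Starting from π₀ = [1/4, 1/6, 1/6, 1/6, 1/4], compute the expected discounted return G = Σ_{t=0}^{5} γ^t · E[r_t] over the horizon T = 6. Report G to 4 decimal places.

t=0: π = [0.2500, 0.1667, 0.1667, 0.1667, 0.2500], E[r] = 2.0833, γ^t·E[r] = 2.083333, running G = 2.083333
t=1: π = [0.1806, 0.1944, 0.1875, 0.1875, 0.2500], E[r] = 1.8542, γ^t·E[r] = 1.483333, running G = 3.566667
t=2: π = [0.1829, 0.1979, 0.1939, 0.1811, 0.2442], E[r] = 1.9045, γ^t·E[r] = 1.218889, running G = 4.785556
t=3: π = [0.1821, 0.1960, 0.1944, 0.1826, 0.2449], E[r] = 1.8974, γ^t·E[r] = 0.971481, running G = 5.757037
t=4: π = [0.1820, 0.1964, 0.1941, 0.1827, 0.2448], E[r] = 1.8967, γ^t·E[r] = 0.776904, running G = 6.533941
t=5: π = [0.1821, 0.1963, 0.1942, 0.1826, 0.2448], E[r] = 1.8973, γ^t·E[r] = 0.621717, running G = 7.155658

G = 7.1557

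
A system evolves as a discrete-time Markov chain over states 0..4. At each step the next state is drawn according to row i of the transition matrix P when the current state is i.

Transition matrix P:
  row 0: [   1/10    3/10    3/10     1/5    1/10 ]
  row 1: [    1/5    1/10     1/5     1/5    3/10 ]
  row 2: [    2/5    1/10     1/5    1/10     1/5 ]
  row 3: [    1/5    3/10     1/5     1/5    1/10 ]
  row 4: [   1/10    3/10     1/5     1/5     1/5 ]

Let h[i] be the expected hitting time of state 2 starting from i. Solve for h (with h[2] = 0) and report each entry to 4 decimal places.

h = [4.1958, 4.6232, 0.0000, 4.6154, 4.6620]

First-step conditioning: h[2] = 0; for i ≠ 2, h[i] = 1 + Σ_k P[i][k]·h[k].
  h[0] = 1 + 1/10·h[0] + 3/10·h[1] + 1/5·h[3] + 1/10·h[4]
  h[1] = 1 + 1/5·h[0] + 1/10·h[1] + 1/5·h[3] + 3/10·h[4]
  h[3] = 1 + 1/5·h[0] + 3/10·h[1] + 1/5·h[3] + 1/10·h[4]
  h[4] = 1 + 1/10·h[0] + 3/10·h[1] + 1/5·h[3] + 1/5·h[4]
Solving the 4×4 linear system over states ≠ 2 gives exactly h = [600/143, 5950/1287, 0, 60/13, 2000/429] (h[2] = 0 is the target).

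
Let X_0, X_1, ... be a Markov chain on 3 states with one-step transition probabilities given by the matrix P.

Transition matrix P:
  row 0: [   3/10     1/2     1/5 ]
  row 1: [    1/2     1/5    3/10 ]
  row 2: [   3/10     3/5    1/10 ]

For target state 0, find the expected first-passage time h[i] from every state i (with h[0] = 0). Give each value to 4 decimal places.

First-step conditioning: h[0] = 0; for i ≠ 0, h[i] = 1 + Σ_k P[i][k]·h[k].
  h[1] = 1 + 1/5·h[1] + 3/10·h[2]
  h[2] = 1 + 3/5·h[1] + 1/10·h[2]
Solving the 2×2 linear system over states ≠ 0 gives exactly h = [0, 20/9, 70/27] (h[0] = 0 is the target).

h = [0.0000, 2.2222, 2.5926]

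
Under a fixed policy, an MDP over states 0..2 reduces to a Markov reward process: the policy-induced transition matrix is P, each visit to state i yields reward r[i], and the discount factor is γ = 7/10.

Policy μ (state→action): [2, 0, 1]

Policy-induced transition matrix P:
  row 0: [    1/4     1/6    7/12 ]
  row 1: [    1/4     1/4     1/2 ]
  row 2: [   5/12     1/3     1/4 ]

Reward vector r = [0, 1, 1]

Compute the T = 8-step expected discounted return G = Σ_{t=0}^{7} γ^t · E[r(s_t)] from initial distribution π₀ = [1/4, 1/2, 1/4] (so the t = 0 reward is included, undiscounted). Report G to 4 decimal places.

G = 2.2230

t=0: π = [0.2500, 0.5000, 0.2500], E[r] = 0.7500, γ^t·E[r] = 0.750000, running G = 0.750000
t=1: π = [0.2917, 0.2500, 0.4583], E[r] = 0.7083, γ^t·E[r] = 0.495833, running G = 1.245833
t=2: π = [0.3264, 0.2639, 0.4097], E[r] = 0.6736, γ^t·E[r] = 0.330069, running G = 1.575903
t=3: π = [0.3183, 0.2569, 0.4248], E[r] = 0.6817, γ^t·E[r] = 0.233828, running G = 1.809730
t=4: π = [0.3208, 0.2589, 0.4203], E[r] = 0.6792, γ^t·E[r] = 0.163077, running G = 1.972808
t=5: π = [0.3201, 0.2583, 0.4216], E[r] = 0.6799, γ^t·E[r] = 0.114278, running G = 2.087086
t=6: π = [0.3203, 0.2585, 0.4213], E[r] = 0.6797, γ^t·E[r] = 0.079969, running G = 2.167055
t=7: π = [0.3202, 0.2584, 0.4214], E[r] = 0.6798, γ^t·E[r] = 0.055984, running G = 2.223038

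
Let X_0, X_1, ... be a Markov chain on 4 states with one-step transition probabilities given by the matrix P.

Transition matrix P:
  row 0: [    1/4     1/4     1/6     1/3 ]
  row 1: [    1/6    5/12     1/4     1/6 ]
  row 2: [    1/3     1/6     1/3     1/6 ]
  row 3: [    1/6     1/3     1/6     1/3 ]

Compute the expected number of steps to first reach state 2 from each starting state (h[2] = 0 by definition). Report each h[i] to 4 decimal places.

First-step conditioning: h[2] = 0; for i ≠ 2, h[i] = 1 + Σ_k P[i][k]·h[k].
  h[0] = 1 + 1/4·h[0] + 1/4·h[1] + 1/3·h[3]
  h[1] = 1 + 1/6·h[0] + 5/12·h[1] + 1/6·h[3]
  h[3] = 1 + 1/6·h[0] + 1/3·h[1] + 1/3·h[3]
Solving the 3×3 linear system over states ≠ 2 gives exactly h = [366/71, 330/71, 0, 363/71] (h[2] = 0 is the target).

h = [5.1549, 4.6479, 0.0000, 5.1127]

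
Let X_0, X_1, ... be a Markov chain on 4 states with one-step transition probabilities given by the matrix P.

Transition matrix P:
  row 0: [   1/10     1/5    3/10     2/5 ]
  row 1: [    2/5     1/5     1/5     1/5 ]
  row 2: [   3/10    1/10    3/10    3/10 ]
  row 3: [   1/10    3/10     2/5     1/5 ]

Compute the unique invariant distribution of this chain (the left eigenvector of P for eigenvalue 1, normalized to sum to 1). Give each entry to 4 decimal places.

Balance equations π_j = Σ_i π_i·P[i][j]:
  π_0 = 1/10·π_0 + 2/5·π_1 + 3/10·π_2 + 1/10·π_3
  π_1 = 1/5·π_0 + 1/5·π_1 + 1/10·π_2 + 3/10·π_3
  π_2 = 3/10·π_0 + 1/5·π_1 + 3/10·π_2 + 2/5·π_3
  normalize: π_0 + π_1 + π_2 + π_3 = 1
Solving the linear system gives exactly π = [268/1215, 239/1215, 374/1215, 334/1215].

π = [0.2206, 0.1967, 0.3078, 0.2749]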